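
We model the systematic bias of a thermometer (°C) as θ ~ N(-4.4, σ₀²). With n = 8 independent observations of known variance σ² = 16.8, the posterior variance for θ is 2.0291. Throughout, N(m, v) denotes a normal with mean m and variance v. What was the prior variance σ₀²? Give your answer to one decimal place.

Posterior precision equals prior precision plus data precision: 1/σ_n² = 1/σ₀² + n/σ².
So 1/σ₀² = 1/2.0291 − 8/16.8 = 0.492829 − 0.476190 = 0.016639.
Hence σ₀² = 1/0.016639 ≈ 60.1.

σ₀² = 60.1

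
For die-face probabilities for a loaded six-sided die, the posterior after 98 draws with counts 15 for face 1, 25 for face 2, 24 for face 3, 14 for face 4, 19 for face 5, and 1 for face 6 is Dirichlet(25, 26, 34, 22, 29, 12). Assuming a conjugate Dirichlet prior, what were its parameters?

For a Dirichlet(α) prior with multinomial counts c, the posterior is Dirichlet(α + c) componentwise.
Subtract each count from the matching posterior parameter: 25−15=10, 26−25=1, 34−24=10, 22−14=8, 29−19=10, 12−1=11.

Dirichlet(10, 1, 10, 8, 10, 11)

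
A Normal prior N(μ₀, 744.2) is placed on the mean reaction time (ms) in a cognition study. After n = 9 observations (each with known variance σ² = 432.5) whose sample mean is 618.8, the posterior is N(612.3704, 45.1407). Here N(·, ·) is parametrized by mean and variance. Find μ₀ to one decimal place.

The posterior mean is a precision-weighted average: μ_n = (τ₀μ₀ + τ_data·x̄)/(τ₀+τ_data), with τ₀=1/σ₀² and τ_data=n/σ².
Here τ₀ = 1/744.2 = 0.001344 and τ_data = 9/432.5 = 0.020809, so τ_n = 0.022153.
Rearranging for μ₀: μ₀ = (μ_n·τ_n − τ_data·x̄)/τ₀ = (612.3704·0.022153 − 0.020809·618.8) / 0.001344 = 0.689232/0.001344 ≈ 512.8.

μ₀ = 512.8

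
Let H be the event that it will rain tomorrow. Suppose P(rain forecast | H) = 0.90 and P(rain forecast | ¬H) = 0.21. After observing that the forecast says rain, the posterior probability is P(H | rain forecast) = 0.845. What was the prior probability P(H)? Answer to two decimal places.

P(H) = 0.56

In odds form, posterior odds = prior odds × likelihood ratio, so prior odds = posterior odds ÷ LR.
Posterior odds = 0.845/(1−0.845) = 5.4516. LR = 0.90/0.21 = 4.2857.
Prior odds = 5.4516/4.2857 = 1.2720, so P(H) = 1.2720/(1+1.2720) ≈ 0.56.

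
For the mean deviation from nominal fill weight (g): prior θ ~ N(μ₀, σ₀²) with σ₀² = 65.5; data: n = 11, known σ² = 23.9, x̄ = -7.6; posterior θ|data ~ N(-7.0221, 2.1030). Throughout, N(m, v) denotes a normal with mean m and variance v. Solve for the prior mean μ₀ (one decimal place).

The posterior mean is a precision-weighted average: μ_n = (τ₀μ₀ + τ_data·x̄)/(τ₀+τ_data), with τ₀=1/σ₀² and τ_data=n/σ².
Here τ₀ = 1/65.5 = 0.015267 and τ_data = 11/23.9 = 0.460251, so τ_n = 0.475518.
Rearranging for μ₀: μ₀ = (μ_n·τ_n − τ_data·x̄)/τ₀ = (-7.0221·0.475518 − 0.460251·-7.6) / 0.015267 = 0.158773/0.015267 ≈ 10.4.

μ₀ = 10.4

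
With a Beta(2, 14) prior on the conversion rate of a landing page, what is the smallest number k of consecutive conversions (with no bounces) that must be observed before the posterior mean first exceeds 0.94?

k = 218

After k conversions and 0 bounces the posterior is Beta(2+k, 14), with mean (2+k)/(2+14+k).
Set (2+k)/(16+k) > 0.94 and solve: k > (0.94·16 − 2)/(1 − 0.94) = 217.333.
The smallest integer exceeding 217.333 is 218.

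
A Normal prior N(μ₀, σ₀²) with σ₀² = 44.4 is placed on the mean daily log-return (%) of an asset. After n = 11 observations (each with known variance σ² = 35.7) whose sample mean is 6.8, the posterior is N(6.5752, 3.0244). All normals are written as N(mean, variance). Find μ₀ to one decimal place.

With known observation variance, the Normal–Normal posterior has precision τ_n = τ₀ + n/σ² and mean μ_n = (τ₀μ₀ + (n/σ²)x̄)/τ_n.
Here τ₀ = 1/44.4 = 0.022523 and τ_data = 11/35.7 = 0.308123, so τ_n = 0.330646.
Rearranging for μ₀: μ₀ = (μ_n·τ_n − τ_data·x̄)/τ₀ = (6.5752·0.330646 − 0.308123·6.8) / 0.022523 = 0.078827/0.022523 ≈ 3.5.

μ₀ = 3.5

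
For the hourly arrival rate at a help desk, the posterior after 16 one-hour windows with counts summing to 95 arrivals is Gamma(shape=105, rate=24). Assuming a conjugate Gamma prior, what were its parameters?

Gamma(shape=10, rate=8)

A Gamma(α, β) prior (rate parametrization) on a Poisson rate with n observations summing to S gives posterior Gamma(α+S, β+n).
So α = 105 − 95 = 10 and β = 24 − 16 = 8.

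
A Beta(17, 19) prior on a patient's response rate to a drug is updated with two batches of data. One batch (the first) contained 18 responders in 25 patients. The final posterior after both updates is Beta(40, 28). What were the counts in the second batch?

5 responders and 2 non-responders

Sequential conjugate updates are equivalent to a single update on the pooled data, so total successes = posterior α − prior α and total failures = posterior β − prior β.
Total across both batches: 40−17=23 responders, 28−19=9 non-responders.
Subtract the first batch: 23−18=5 responders and 9−7=2 non-responders.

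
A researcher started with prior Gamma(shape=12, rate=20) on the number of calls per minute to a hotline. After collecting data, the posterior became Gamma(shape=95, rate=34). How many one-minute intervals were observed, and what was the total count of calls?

Gamma–Poisson conjugacy: posterior shape = α + Σxᵢ, posterior rate = β + n.
Matching: Σxᵢ = 95 − 12 = 83 and n = 34 − 20 = 14.

n = 14 one-minute intervals with total 83 calls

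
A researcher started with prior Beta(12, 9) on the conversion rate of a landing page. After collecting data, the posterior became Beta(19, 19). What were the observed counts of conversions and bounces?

7 conversions and 10 bounces

Under Beta–binomial conjugacy the posterior parameters are (a+s, b+f).
Match parameters: s=19−12=7, f=19−9=10.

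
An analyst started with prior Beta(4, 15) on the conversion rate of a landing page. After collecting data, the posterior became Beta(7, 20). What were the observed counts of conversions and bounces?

Beta is conjugate to the binomial likelihood: posterior = Beta(α+s, β+f).
So s = 7 − 4 = 3 and f = 20 − 15 = 5.

3 conversions and 5 bounces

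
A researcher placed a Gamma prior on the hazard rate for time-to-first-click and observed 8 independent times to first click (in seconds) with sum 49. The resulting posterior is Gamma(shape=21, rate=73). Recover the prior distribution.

Gamma(shape=13, rate=24)

Gamma–exponential conjugacy: posterior shape = α + n, posterior rate = β + Σtᵢ.
So α = 21 − 8 = 13 and β = 73 − 49 = 24.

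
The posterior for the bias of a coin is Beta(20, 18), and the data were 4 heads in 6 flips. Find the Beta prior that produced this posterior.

A Beta(a, b) prior with s successes and f failures in binomial data gives a Beta(a+s, b+f) posterior.
Subtract the data counts: 20−4=16, 18−2=16.

Beta(16, 16)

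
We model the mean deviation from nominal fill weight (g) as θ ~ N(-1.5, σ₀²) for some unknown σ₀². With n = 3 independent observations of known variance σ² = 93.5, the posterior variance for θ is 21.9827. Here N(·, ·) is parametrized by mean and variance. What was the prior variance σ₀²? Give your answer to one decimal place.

For the Normal–Normal model with known σ², precisions add: τ_n = τ₀ + n/σ².
So 1/σ₀² = 1/21.9827 − 3/93.5 = 0.045490 − 0.032086 = 0.013404.
Hence σ₀² = 1/0.013404 ≈ 74.6.

σ₀² = 74.6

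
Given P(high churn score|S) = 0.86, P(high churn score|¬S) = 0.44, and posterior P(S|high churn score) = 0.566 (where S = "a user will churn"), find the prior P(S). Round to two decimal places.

Bayes' rule in odds form gives O(S|E) = O(S)·[P(E|S)/P(E|¬S)], hence O(S) = O(S|E)/LR.
Posterior odds = 0.566/(1−0.566) = 1.3041. LR = 0.86/0.44 = 1.9545.
Prior odds = 1.3041/1.9545 = 0.6672, so P(S) = 0.6672/(1+0.6672) ≈ 0.40.

P(S) = 0.40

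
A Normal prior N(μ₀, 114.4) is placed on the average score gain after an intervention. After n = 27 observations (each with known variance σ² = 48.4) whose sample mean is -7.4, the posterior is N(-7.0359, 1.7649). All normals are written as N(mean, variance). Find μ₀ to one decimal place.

μ₀ = 16.2

The posterior mean is a precision-weighted average: μ_n = (τ₀μ₀ + τ_data·x̄)/(τ₀+τ_data), with τ₀=1/σ₀² and τ_data=n/σ².
Here τ₀ = 1/114.4 = 0.008741 and τ_data = 27/48.4 = 0.557851, so τ_n = 0.566592.
Rearranging for μ₀: μ₀ = (μ_n·τ_n − τ_data·x̄)/τ₀ = (-7.0359·0.566592 − 0.557851·-7.4) / 0.008741 = 0.141613/0.008741 ≈ 16.2.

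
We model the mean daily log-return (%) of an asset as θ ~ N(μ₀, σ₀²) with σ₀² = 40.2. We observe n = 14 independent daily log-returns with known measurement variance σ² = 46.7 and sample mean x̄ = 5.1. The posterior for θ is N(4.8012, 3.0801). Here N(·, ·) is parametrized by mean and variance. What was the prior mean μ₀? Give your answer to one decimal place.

The posterior mean is a precision-weighted average: μ_n = (τ₀μ₀ + τ_data·x̄)/(τ₀+τ_data), with τ₀=1/σ₀² and τ_data=n/σ².
Here τ₀ = 1/40.2 = 0.024876 and τ_data = 14/46.7 = 0.299786, so τ_n = 0.324662.
Rearranging for μ₀: μ₀ = (μ_n·τ_n − τ_data·x̄)/τ₀ = (4.8012·0.324662 − 0.299786·5.1) / 0.024876 = 0.029859/0.024876 ≈ 1.2.

μ₀ = 1.2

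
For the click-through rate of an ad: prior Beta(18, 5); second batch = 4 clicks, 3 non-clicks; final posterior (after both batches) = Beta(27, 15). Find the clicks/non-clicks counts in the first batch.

5 clicks and 7 non-clicks

Because Beta–binomial updating is additive in the counts, the combined data contributed (α_post−α_prior, β_post−β_prior) successes and failures.
Total across both batches: 27−18=9 clicks, 15−5=10 non-clicks.
Subtract the second batch: 9−4=5 clicks and 10−3=7 non-clicks.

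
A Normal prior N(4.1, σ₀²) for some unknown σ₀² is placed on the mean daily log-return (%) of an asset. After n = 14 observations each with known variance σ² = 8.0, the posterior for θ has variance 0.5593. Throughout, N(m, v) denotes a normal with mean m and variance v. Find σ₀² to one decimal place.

σ₀² = 26.4

For the Normal–Normal model with known σ², precisions add: τ_n = τ₀ + n/σ².
So 1/σ₀² = 1/0.5593 − 14/8.0 = 1.787949 − 1.750000 = 0.037949.
Hence σ₀² = 1/0.037949 ≈ 26.4.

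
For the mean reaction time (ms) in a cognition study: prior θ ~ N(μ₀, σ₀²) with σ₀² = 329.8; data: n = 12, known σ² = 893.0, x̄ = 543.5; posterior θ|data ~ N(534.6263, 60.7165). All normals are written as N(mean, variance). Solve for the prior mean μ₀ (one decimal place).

With known observation variance, the Normal–Normal posterior has precision τ_n = τ₀ + n/σ² and mean μ_n = (τ₀μ₀ + (n/σ²)x̄)/τ_n.
Here τ₀ = 1/329.8 = 0.003032 and τ_data = 12/893.0 = 0.013438, so τ_n = 0.016470.
Rearranging for μ₀: μ₀ = (μ_n·τ_n − τ_data·x̄)/τ₀ = (534.6263·0.016470 − 0.013438·543.5) / 0.003032 = 1.501742/0.003032 ≈ 495.3.

μ₀ = 495.3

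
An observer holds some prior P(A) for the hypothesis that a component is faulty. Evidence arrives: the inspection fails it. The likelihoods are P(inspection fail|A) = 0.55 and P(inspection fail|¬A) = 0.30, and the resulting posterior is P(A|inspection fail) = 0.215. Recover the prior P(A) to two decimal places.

In odds form, posterior odds = prior odds × likelihood ratio, so prior odds = posterior odds ÷ LR.
Posterior odds = 0.215/(1−0.215) = 0.2739. LR = 0.55/0.30 = 1.8333.
Prior odds = 0.2739/1.8333 = 0.1494, so P(A) = 0.1494/(1+0.1494) ≈ 0.13.

P(A) = 0.13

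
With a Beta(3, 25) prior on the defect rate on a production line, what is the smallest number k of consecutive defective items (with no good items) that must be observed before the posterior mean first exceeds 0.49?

After k defective items and 0 good items the posterior is Beta(3+k, 25), with mean (3+k)/(3+25+k).
Set (3+k)/(28+k) > 0.49 and solve: k > (0.49·28 − 3)/(1 − 0.49) = 21.020.
The smallest integer exceeding 21.020 is 22, and checking k=22: (25)/(50) = 0.5000 > 0.49.

k = 22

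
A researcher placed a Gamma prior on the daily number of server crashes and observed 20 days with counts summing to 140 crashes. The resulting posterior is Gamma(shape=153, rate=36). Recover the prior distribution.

Gamma(shape=13, rate=16)

Gamma–Poisson conjugacy: posterior shape = α + Σxᵢ, posterior rate = β + n.
So α = 153 − 140 = 13 and β = 36 − 20 = 16.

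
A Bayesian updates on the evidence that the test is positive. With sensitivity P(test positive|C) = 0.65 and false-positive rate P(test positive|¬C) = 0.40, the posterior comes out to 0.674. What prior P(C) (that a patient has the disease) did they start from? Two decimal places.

Bayes' rule in odds form gives O(C|E) = O(C)·[P(E|C)/P(E|¬C)], hence O(C) = O(C|E)/LR.
Posterior odds = 0.674/(1−0.674) = 2.0675. LR = 0.65/0.40 = 1.6250.
Prior odds = 2.0675/1.6250 = 1.2723, so P(C) = 1.2723/(1+1.2723) ≈ 0.56.

P(C) = 0.56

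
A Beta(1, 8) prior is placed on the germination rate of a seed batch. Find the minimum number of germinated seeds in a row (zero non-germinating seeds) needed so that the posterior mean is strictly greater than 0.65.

k = 14

After k germinated seeds and 0 non-germinating seeds the posterior is Beta(1+k, 8), with mean (1+k)/(1+8+k).
Set (1+k)/(9+k) > 0.65 and solve: k > (0.65·9 − 1)/(1 − 0.65) = 13.857.
The smallest integer exceeding 13.857 is 14, and checking k=14: (15)/(23) = 0.6522 > 0.65.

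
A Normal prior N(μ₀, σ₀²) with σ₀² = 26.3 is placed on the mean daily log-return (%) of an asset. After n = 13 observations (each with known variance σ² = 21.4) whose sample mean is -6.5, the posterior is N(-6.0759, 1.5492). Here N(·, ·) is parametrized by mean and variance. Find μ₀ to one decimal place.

The posterior mean is a precision-weighted average: μ_n = (τ₀μ₀ + τ_data·x̄)/(τ₀+τ_data), with τ₀=1/σ₀² and τ_data=n/σ².
Here τ₀ = 1/26.3 = 0.038023 and τ_data = 13/21.4 = 0.607477, so τ_n = 0.645500.
Rearranging for μ₀: μ₀ = (μ_n·τ_n − τ_data·x̄)/τ₀ = (-6.0759·0.645500 − 0.607477·-6.5) / 0.038023 = 0.026607/0.038023 ≈ 0.7.

μ₀ = 0.7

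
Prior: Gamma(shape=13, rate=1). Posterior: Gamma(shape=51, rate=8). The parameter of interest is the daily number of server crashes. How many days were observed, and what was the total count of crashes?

n = 7 days with total 38 crashes

A Gamma(α, β) prior (rate parametrization) on a Poisson rate with n observations summing to S gives posterior Gamma(α+S, β+n).
Matching: Σxᵢ = 51 − 13 = 38 and n = 8 − 1 = 7.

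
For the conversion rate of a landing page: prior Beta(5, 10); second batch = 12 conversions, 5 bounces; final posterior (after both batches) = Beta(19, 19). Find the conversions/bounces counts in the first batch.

Sequential conjugate updates are equivalent to a single update on the pooled data, so total successes = posterior α − prior α and total failures = posterior β − prior β.
Total across both batches: 19−5=14 conversions, 19−10=9 bounces.
Subtract the second batch: 14−12=2 conversions and 9−5=4 bounces.

2 conversions and 4 bounces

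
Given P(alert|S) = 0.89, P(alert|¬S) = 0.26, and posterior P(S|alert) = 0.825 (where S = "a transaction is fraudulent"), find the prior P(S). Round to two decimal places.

P(S) = 0.58

Bayes' rule in odds form gives O(S|E) = O(S)·[P(E|S)/P(E|¬S)], hence O(S) = O(S|E)/LR.
Posterior odds = 0.825/(1−0.825) = 4.7143. LR = 0.89/0.26 = 3.4231.
Prior odds = 4.7143/3.4231 = 1.3772, so P(S) = 1.3772/(1+1.3772) ≈ 0.58.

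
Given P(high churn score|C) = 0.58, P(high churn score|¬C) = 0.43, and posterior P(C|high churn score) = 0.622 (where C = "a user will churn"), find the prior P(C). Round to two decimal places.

P(C) = 0.55

Bayes' rule in odds form gives O(C|E) = O(C)·[P(E|C)/P(E|¬C)], hence O(C) = O(C|E)/LR.
Posterior odds = 0.622/(1−0.622) = 1.6455. LR = 0.58/0.43 = 1.3488.
Prior odds = 1.6455/1.3488 = 1.2200, so P(C) = 1.2200/(1+1.2200) ≈ 0.55.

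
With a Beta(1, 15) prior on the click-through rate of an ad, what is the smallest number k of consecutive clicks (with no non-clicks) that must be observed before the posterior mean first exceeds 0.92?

k = 172

After k clicks and 0 non-clicks the posterior is Beta(1+k, 15), with mean (1+k)/(1+15+k).
Set (1+k)/(16+k) > 0.92 and solve: k > (0.92·16 − 1)/(1 − 0.92) = 171.500.
The smallest integer exceeding 171.500 is 172, and checking k=172: (173)/(188) = 0.9202 > 0.92.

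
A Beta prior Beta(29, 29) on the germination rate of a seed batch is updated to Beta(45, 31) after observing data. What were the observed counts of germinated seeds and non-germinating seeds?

A Beta(α, β) prior with s successes and f failures in binomial data gives a Beta(α+s, β+f) posterior.
Match parameters: s=45−29=16, f=31−29=2.

16 germinated seeds and 2 non-germinating seeds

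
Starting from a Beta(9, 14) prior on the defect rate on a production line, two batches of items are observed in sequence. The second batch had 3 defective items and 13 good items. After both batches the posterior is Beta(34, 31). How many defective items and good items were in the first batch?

22 defective items and 4 good items

Sequential conjugate updates are equivalent to a single update on the pooled data, so total successes = posterior α − prior α and total failures = posterior β − prior β.
Total across both batches: 34−9=25 defective items, 31−14=17 good items.
Subtract the second batch: 25−3=22 defective items and 17−13=4 good items.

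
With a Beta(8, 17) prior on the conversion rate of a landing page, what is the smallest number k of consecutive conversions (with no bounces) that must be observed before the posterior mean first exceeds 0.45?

k = 6

After k conversions and 0 bounces the posterior is Beta(8+k, 17), with mean (8+k)/(8+17+k).
Set (8+k)/(25+k) > 0.45 and solve: k > (0.45·25 − 8)/(1 − 0.45) = 5.909.
The smallest integer exceeding 5.909 is 6.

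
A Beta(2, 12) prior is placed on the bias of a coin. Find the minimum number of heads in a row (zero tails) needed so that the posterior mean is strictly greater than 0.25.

k = 3

After k heads and 0 tails the posterior is Beta(2+k, 12), with mean (2+k)/(2+12+k).
Set (2+k)/(14+k) > 0.25 and solve: k > (0.25·14 − 2)/(1 − 0.25) = 2.000.
The smallest integer exceeding 2.000 is 3.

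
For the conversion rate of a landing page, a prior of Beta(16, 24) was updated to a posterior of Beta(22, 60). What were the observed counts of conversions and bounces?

6 conversions and 36 bounces

Under Beta–binomial conjugacy the posterior parameters are (a+s, b+f).
So s = 22 − 16 = 6 and f = 60 − 24 = 36.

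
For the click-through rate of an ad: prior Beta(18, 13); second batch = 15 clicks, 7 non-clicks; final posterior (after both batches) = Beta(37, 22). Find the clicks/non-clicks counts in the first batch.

4 clicks and 2 non-clicks

Because Beta–binomial updating is additive in the counts, the combined data contributed (α_post−α_prior, β_post−β_prior) successes and failures.
Total across both batches: 37−18=19 clicks, 22−13=9 non-clicks.
Subtract the second batch: 19−15=4 clicks and 9−7=2 non-clicks.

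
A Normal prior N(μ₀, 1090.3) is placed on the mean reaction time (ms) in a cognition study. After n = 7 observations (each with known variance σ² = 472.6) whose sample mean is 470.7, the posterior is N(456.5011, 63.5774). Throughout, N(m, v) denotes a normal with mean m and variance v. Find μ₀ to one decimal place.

The posterior mean is a precision-weighted average: μ_n = (τ₀μ₀ + τ_data·x̄)/(τ₀+τ_data), with τ₀=1/σ₀² and τ_data=n/σ².
Here τ₀ = 1/1090.3 = 0.000917 and τ_data = 7/472.6 = 0.014812, so τ_n = 0.015729.
Rearranging for μ₀: μ₀ = (μ_n·τ_n − τ_data·x̄)/τ₀ = (456.5011·0.015729 − 0.014812·470.7) / 0.000917 = 0.208297/0.000917 ≈ 227.2.

μ₀ = 227.2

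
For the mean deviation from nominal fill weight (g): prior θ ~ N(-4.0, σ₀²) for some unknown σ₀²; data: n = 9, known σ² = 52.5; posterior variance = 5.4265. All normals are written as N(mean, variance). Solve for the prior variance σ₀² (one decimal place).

σ₀² = 77.8

Posterior precision equals prior precision plus data precision: 1/σ_n² = 1/σ₀² + n/σ².
So 1/σ₀² = 1/5.4265 − 9/52.5 = 0.184281 − 0.171429 = 0.012852.
Hence σ₀² = 1/0.012852 ≈ 77.8.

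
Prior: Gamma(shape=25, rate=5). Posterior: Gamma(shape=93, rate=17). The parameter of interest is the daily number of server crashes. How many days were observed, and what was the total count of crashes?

n = 12 days with total 68 crashes

Gamma–Poisson conjugacy: posterior shape = α + Σxᵢ, posterior rate = β + n.
Matching: Σxᵢ = 93 − 25 = 68 and n = 17 − 5 = 12.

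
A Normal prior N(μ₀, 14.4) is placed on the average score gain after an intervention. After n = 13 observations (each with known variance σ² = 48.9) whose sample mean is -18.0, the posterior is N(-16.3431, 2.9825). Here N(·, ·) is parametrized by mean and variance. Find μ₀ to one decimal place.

μ₀ = -10.0

The posterior mean is a precision-weighted average: μ_n = (τ₀μ₀ + τ_data·x̄)/(τ₀+τ_data), with τ₀=1/σ₀² and τ_data=n/σ².
Here τ₀ = 1/14.4 = 0.069444 and τ_data = 13/48.9 = 0.265849, so τ_n = 0.335293.
Rearranging for μ₀: μ₀ = (μ_n·τ_n − τ_data·x̄)/τ₀ = (-16.3431·0.335293 − 0.265849·-18.0) / 0.069444 = -0.694445/0.069444 ≈ -10.0.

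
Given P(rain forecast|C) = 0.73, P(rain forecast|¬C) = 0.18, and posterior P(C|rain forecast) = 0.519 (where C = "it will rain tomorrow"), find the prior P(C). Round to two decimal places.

P(C) = 0.21

In odds form, posterior odds = prior odds × likelihood ratio, so prior odds = posterior odds ÷ LR.
Posterior odds = 0.519/(1−0.519) = 1.0790. LR = 0.73/0.18 = 4.0556.
Prior odds = 1.0790/4.0556 = 0.2661, so P(C) = 0.2661/(1+0.2661) ≈ 0.21.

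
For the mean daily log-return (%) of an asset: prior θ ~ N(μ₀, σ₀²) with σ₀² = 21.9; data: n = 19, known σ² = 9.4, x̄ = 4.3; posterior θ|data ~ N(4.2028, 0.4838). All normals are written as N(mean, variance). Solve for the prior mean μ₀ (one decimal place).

With known observation variance, the Normal–Normal posterior has precision τ_n = τ₀ + n/σ² and mean μ_n = (τ₀μ₀ + (n/σ²)x̄)/τ_n.
Here τ₀ = 1/21.9 = 0.045662 and τ_data = 19/9.4 = 2.021277, so τ_n = 2.066939.
Rearranging for μ₀: μ₀ = (μ_n·τ_n − τ_data·x̄)/τ₀ = (4.2028·2.066939 − 2.021277·4.3) / 0.045662 = -0.004560/0.045662 ≈ -0.1.

μ₀ = -0.1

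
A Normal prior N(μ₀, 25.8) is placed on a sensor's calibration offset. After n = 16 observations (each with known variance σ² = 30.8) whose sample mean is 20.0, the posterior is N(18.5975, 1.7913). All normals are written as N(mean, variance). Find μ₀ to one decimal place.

μ₀ = -0.2

The posterior mean is a precision-weighted average: μ_n = (τ₀μ₀ + τ_data·x̄)/(τ₀+τ_data), with τ₀=1/σ₀² and τ_data=n/σ².
Here τ₀ = 1/25.8 = 0.038760 and τ_data = 16/30.8 = 0.519481, so τ_n = 0.558241.
Rearranging for μ₀: μ₀ = (μ_n·τ_n − τ_data·x̄)/τ₀ = (18.5975·0.558241 − 0.519481·20.0) / 0.038760 = -0.007733/0.038760 ≈ -0.2.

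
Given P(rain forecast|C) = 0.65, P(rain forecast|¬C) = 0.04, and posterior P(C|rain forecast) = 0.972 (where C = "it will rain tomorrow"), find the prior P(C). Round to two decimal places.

Bayes' rule in odds form gives O(C|E) = O(C)·[P(E|C)/P(E|¬C)], hence O(C) = O(C|E)/LR.
Posterior odds = 0.972/(1−0.972) = 34.7143. LR = 0.65/0.04 = 16.2500.
Prior odds = 34.7143/16.2500 = 2.1363, so P(C) = 2.1363/(1+2.1363) ≈ 0.68.

P(C) = 0.68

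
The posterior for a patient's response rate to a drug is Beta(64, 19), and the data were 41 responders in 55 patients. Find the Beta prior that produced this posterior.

A Beta(a, b) prior with s successes and f failures in binomial data gives a Beta(a+s, b+f) posterior.
Subtract the data counts: 64−41=23, 19−14=5.

Beta(23, 5)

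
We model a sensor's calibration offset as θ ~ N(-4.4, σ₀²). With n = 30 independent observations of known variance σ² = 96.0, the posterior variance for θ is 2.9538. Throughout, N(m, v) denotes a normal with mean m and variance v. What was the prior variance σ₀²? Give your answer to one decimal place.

σ₀² = 38.4

For the Normal–Normal model with known σ², precisions add: τ_n = τ₀ + n/σ².
So 1/σ₀² = 1/2.9538 − 30/96.0 = 0.338547 − 0.312500 = 0.026047.
Hence σ₀² = 1/0.026047 ≈ 38.4.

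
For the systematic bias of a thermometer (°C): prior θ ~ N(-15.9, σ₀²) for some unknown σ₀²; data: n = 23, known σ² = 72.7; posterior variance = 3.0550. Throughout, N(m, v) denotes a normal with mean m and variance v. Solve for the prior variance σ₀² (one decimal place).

For the Normal–Normal model with known σ², precisions add: τ_n = τ₀ + n/σ².
So 1/σ₀² = 1/3.0550 − 23/72.7 = 0.327332 − 0.316369 = 0.010963.
Hence σ₀² = 1/0.010963 ≈ 91.2.

σ₀² = 91.2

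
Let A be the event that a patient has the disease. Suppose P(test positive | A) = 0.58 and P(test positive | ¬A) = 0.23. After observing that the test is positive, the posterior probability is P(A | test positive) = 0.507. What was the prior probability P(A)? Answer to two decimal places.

P(A) = 0.29

In odds form, posterior odds = prior odds × likelihood ratio, so prior odds = posterior odds ÷ LR.
Posterior odds = 0.507/(1−0.507) = 1.0284. LR = 0.58/0.23 = 2.5217.
Prior odds = 1.0284/2.5217 = 0.4078, so P(A) = 0.4078/(1+0.4078) ≈ 0.29.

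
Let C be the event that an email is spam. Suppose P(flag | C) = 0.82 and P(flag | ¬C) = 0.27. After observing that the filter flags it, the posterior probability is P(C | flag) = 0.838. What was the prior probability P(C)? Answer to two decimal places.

Bayes' rule in odds form gives O(C|E) = O(C)·[P(E|C)/P(E|¬C)], hence O(C) = O(C|E)/LR.
Posterior odds = 0.838/(1−0.838) = 5.1728. LR = 0.82/0.27 = 3.0370.
Prior odds = 5.1728/3.0370 = 1.7033, so P(C) = 1.7033/(1+1.7033) ≈ 0.63.

P(C) = 0.63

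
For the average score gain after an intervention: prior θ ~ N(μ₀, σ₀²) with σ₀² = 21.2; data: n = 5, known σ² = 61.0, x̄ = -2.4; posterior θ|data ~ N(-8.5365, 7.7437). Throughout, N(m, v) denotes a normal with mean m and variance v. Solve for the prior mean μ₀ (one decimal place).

With known observation variance, the Normal–Normal posterior has precision τ_n = τ₀ + n/σ² and mean μ_n = (τ₀μ₀ + (n/σ²)x̄)/τ_n.
Here τ₀ = 1/21.2 = 0.047170 and τ_data = 5/61.0 = 0.081967, so τ_n = 0.129137.
Rearranging for μ₀: μ₀ = (μ_n·τ_n − τ_data·x̄)/τ₀ = (-8.5365·0.129137 − 0.081967·-2.4) / 0.047170 = -0.905657/0.047170 ≈ -19.2.

μ₀ = -19.2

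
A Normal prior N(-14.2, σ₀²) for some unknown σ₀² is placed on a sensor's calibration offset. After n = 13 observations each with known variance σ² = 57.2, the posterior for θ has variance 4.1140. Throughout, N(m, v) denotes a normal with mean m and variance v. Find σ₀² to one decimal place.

σ₀² = 63.3

For the Normal–Normal model with known σ², precisions add: τ_n = τ₀ + n/σ².
So 1/σ₀² = 1/4.1140 − 13/57.2 = 0.243072 − 0.227273 = 0.015799.
Hence σ₀² = 1/0.015799 ≈ 63.3.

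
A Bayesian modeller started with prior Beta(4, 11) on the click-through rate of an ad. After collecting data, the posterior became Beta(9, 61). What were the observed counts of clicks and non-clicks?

A Beta(α, β) prior with s successes and f failures in binomial data gives a Beta(α+s, β+f) posterior.
So s = 9 − 4 = 5 and f = 61 − 11 = 50.

5 clicks and 50 non-clicks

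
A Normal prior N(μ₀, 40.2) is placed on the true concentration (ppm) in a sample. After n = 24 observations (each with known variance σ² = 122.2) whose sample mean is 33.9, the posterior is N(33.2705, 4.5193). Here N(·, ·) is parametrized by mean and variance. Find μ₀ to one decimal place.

With known observation variance, the Normal–Normal posterior has precision τ_n = τ₀ + n/σ² and mean μ_n = (τ₀μ₀ + (n/σ²)x̄)/τ_n.
Here τ₀ = 1/40.2 = 0.024876 and τ_data = 24/122.2 = 0.196399, so τ_n = 0.221275.
Rearranging for μ₀: μ₀ = (μ_n·τ_n − τ_data·x̄)/τ₀ = (33.2705·0.221275 − 0.196399·33.9) / 0.024876 = 0.704004/0.024876 ≈ 28.3.

μ₀ = 28.3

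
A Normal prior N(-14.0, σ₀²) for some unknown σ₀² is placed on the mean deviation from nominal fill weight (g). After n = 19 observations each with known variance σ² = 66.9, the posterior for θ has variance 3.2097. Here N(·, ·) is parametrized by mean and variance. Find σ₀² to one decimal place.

Posterior precision equals prior precision plus data precision: 1/σ_n² = 1/σ₀² + n/σ².
So 1/σ₀² = 1/3.2097 − 19/66.9 = 0.311556 − 0.284006 = 0.027550.
Hence σ₀² = 1/0.027550 ≈ 36.3.

σ₀² = 36.3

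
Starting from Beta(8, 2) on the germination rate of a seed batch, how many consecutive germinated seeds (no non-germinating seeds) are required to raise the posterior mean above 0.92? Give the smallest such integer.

k = 16

After k germinated seeds and 0 non-germinating seeds the posterior is Beta(8+k, 2), with mean (8+k)/(8+2+k).
Set (8+k)/(10+k) > 0.92 and solve: k > (0.92·10 − 8)/(1 − 0.92) = 15.000.
The smallest integer exceeding 15.000 is 16, and checking k=16: (24)/(26) = 0.9231 > 0.92.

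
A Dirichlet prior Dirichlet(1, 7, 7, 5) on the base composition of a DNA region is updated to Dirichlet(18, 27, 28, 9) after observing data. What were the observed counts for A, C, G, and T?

counts (17, 20, 21, 4)

For a Dirichlet(α) prior with multinomial counts c, the posterior is Dirichlet(α + c) componentwise.
Counts are posterior − prior componentwise: 18−1=17, 27−7=20, 28−7=21, 9−5=4.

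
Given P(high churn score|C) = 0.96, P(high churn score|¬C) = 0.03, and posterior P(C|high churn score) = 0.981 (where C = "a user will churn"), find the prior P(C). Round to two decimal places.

P(C) = 0.62

In odds form, posterior odds = prior odds × likelihood ratio, so prior odds = posterior odds ÷ LR.
Posterior odds = 0.981/(1−0.981) = 51.6316. LR = 0.96/0.03 = 32.0000.
Prior odds = 51.6316/32.0000 = 1.6135, so P(C) = 1.6135/(1+1.6135) ≈ 0.62.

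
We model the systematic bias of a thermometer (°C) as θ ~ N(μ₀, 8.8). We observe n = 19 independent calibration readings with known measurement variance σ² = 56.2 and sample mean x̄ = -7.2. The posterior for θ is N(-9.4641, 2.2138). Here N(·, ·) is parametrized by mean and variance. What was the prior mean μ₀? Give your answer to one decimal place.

μ₀ = -16.2

The posterior mean is a precision-weighted average: μ_n = (τ₀μ₀ + τ_data·x̄)/(τ₀+τ_data), with τ₀=1/σ₀² and τ_data=n/σ².
Here τ₀ = 1/8.8 = 0.113636 and τ_data = 19/56.2 = 0.338078, so τ_n = 0.451714.
Rearranging for μ₀: μ₀ = (μ_n·τ_n − τ_data·x̄)/τ₀ = (-9.4641·0.451714 − 0.338078·-7.2) / 0.113636 = -1.840905/0.113636 ≈ -16.2.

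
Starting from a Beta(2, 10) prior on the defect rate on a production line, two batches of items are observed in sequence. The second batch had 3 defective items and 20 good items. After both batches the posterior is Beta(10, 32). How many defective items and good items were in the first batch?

Sequential conjugate updates are equivalent to a single update on the pooled data, so total successes = posterior α − prior α and total failures = posterior β − prior β.
Total across both batches: 10−2=8 defective items, 32−10=22 good items.
Subtract the second batch: 8−3=5 defective items and 22−20=2 good items.

5 defective items and 2 good items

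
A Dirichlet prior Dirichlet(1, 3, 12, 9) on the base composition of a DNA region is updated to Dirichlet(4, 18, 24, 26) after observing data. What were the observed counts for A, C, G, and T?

counts (3, 15, 12, 17)

For a Dirichlet(α) prior with multinomial counts c, the posterior is Dirichlet(α + c) componentwise.
Counts are posterior − prior componentwise: 4−1=3, 18−3=15, 24−12=12, 26−9=17.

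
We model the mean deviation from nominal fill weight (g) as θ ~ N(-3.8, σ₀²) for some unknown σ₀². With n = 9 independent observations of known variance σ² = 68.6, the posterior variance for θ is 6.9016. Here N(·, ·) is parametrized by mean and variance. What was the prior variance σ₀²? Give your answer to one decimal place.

For the Normal–Normal model with known σ², precisions add: τ_n = τ₀ + n/σ².
So 1/σ₀² = 1/6.9016 − 9/68.6 = 0.144894 − 0.131195 = 0.013699.
Hence σ₀² = 1/0.013699 ≈ 73.0.

σ₀² = 73.0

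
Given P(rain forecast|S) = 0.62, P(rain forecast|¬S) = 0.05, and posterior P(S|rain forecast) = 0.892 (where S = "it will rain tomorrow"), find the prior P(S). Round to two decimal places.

P(S) = 0.40

Bayes' rule in odds form gives O(S|E) = O(S)·[P(E|S)/P(E|¬S)], hence O(S) = O(S|E)/LR.
Posterior odds = 0.892/(1−0.892) = 8.2593. LR = 0.62/0.05 = 12.4000.
Prior odds = 8.2593/12.4000 = 0.6661, so P(S) = 0.6661/(1+0.6661) ≈ 0.40.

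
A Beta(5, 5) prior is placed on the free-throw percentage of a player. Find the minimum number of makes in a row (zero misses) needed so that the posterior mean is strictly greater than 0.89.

After k makes and 0 misses the posterior is Beta(5+k, 5), with mean (5+k)/(5+5+k).
Set (5+k)/(10+k) > 0.89 and solve: k > (0.89·10 − 5)/(1 − 0.89) = 35.455.
The smallest integer exceeding 35.455 is 36.

k = 36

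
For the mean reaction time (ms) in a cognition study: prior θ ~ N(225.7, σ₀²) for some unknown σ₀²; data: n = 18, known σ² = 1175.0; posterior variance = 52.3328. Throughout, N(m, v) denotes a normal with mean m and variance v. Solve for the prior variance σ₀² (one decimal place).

σ₀² = 263.9

Posterior precision equals prior precision plus data precision: 1/σ_n² = 1/σ₀² + n/σ².
So 1/σ₀² = 1/52.3328 − 18/1175.0 = 0.019108 − 0.015319 = 0.003789.
Hence σ₀² = 1/0.003789 ≈ 263.9.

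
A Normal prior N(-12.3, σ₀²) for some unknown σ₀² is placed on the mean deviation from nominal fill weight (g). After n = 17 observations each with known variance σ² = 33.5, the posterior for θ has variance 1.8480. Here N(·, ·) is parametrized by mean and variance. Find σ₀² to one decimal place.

σ₀² = 29.7

Posterior precision equals prior precision plus data precision: 1/σ_n² = 1/σ₀² + n/σ².
So 1/σ₀² = 1/1.8480 − 17/33.5 = 0.541126 − 0.507463 = 0.033663.
Hence σ₀² = 1/0.033663 ≈ 29.7.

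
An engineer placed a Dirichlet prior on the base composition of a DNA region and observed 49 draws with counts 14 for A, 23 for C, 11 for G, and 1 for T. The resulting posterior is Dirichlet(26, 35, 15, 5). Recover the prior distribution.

Dirichlet(12, 12, 4, 4)

For a Dirichlet(α) prior with multinomial counts c, the posterior is Dirichlet(α + c) componentwise.
Subtract each count from the matching posterior parameter: 26−14=12, 35−23=12, 15−11=4, 5−1=4.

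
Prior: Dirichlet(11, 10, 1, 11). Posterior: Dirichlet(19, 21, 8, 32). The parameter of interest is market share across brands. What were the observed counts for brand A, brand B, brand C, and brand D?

counts (8, 11, 7, 21)

For a Dirichlet(α) prior with multinomial counts c, the posterior is Dirichlet(α + c) componentwise.
Counts are posterior − prior componentwise: 19−11=8, 21−10=11, 8−1=7, 32−11=21.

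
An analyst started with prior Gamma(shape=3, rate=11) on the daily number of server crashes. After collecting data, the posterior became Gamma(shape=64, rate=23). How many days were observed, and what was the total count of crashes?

A Gamma(α, β) prior (rate parametrization) on a Poisson rate with n observations summing to S gives posterior Gamma(α+S, β+n).
Matching: Σxᵢ = 64 − 3 = 61 and n = 23 − 11 = 12.

n = 12 days with total 61 crashes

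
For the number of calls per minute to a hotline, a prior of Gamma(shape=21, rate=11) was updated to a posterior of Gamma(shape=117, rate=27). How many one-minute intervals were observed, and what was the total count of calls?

A Gamma(α, β) prior (rate parametrization) on a Poisson rate with n observations summing to S gives posterior Gamma(α+S, β+n).
Matching: Σxᵢ = 117 − 21 = 96 and n = 27 − 11 = 16.

n = 16 one-minute intervals with total 96 calls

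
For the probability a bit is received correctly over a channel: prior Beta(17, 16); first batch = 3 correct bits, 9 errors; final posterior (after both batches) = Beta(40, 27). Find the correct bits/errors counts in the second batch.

20 correct bits and 2 errors

Sequential conjugate updates are equivalent to a single update on the pooled data, so total successes = posterior α − prior α and total failures = posterior β − prior β.
Total across both batches: 40−17=23 correct bits, 27−16=11 errors.
Subtract the first batch: 23−3=20 correct bits and 11−9=2 errors.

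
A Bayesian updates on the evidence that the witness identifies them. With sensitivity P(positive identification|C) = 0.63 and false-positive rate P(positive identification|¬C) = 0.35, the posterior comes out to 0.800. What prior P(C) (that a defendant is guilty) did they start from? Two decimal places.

In odds form, posterior odds = prior odds × likelihood ratio, so prior odds = posterior odds ÷ LR.
Posterior odds = 0.800/(1−0.800) = 4.0000. LR = 0.63/0.35 = 1.8000.
Prior odds = 4.0000/1.8000 = 2.2222, so P(C) = 2.2222/(1+2.2222) ≈ 0.69.

P(C) = 0.69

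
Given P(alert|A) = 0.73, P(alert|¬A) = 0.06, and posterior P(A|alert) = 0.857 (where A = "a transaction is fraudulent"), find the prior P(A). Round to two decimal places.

P(A) = 0.33

Bayes' rule in odds form gives O(A|E) = O(A)·[P(E|A)/P(E|¬A)], hence O(A) = O(A|E)/LR.
Posterior odds = 0.857/(1−0.857) = 5.9930. LR = 0.73/0.06 = 12.1667.
Prior odds = 5.9930/12.1667 = 0.4926, so P(A) = 0.4926/(1+0.4926) ≈ 0.33.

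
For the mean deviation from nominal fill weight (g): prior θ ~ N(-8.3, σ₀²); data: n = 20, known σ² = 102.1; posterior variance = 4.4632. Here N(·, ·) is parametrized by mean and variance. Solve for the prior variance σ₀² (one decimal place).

σ₀² = 35.5

For the Normal–Normal model with known σ², precisions add: τ_n = τ₀ + n/σ².
So 1/σ₀² = 1/4.4632 − 20/102.1 = 0.224054 − 0.195886 = 0.028168.
Hence σ₀² = 1/0.028168 ≈ 35.5.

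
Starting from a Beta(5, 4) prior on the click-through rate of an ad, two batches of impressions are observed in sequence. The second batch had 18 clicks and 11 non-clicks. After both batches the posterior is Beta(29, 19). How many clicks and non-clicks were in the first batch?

6 clicks and 4 non-clicks

Because Beta–binomial updating is additive in the counts, the combined data contributed (α_post−α_prior, β_post−β_prior) successes and failures.
Total across both batches: 29−5=24 clicks, 19−4=15 non-clicks.
Subtract the second batch: 24−18=6 clicks and 15−11=4 non-clicks.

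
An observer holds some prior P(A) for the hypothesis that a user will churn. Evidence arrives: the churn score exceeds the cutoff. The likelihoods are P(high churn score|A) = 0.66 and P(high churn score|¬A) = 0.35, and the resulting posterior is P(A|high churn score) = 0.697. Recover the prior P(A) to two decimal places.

Bayes' rule in odds form gives O(A|E) = O(A)·[P(E|A)/P(E|¬A)], hence O(A) = O(A|E)/LR.
Posterior odds = 0.697/(1−0.697) = 2.3003. LR = 0.66/0.35 = 1.8857.
Prior odds = 2.3003/1.8857 = 1.2199, so P(A) = 1.2199/(1+1.2199) ≈ 0.55.

P(A) = 0.55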